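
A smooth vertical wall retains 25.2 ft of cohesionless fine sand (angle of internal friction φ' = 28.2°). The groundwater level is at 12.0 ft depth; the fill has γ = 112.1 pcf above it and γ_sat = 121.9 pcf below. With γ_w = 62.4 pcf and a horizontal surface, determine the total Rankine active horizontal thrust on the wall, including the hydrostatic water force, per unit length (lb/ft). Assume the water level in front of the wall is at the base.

K_a = tan²(45° − φ/2) = 0.3582.
γ' = 121.9 − 62.4 = 59.50 pcf. Depth below WT = 13.2 ft.
σ'_h at WT = K_a γ d_w = 481.8 psf; at base = 481.8 + K_a γ' × 13.2 = 763.2 psf.
P₁ (0–12.0 ft) = ½×481.8×12.0 = 2891. P₂ (12.0–25.2 ft) = ½(481.8+763.2)×13.2 = 8217.
P_w = ½ γ_w h₂² = 0.5×62.4×13.2² = 5436. Total = 2891+8217+5436 = 16540 lb/ft.

16500 lb/ft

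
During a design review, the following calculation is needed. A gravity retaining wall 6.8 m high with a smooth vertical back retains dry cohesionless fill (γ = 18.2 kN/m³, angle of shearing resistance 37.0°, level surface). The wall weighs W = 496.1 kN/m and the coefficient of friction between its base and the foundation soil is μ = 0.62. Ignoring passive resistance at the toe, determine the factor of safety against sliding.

K_a = tan²(45° − 37.0°/2) = 0.2486.
P_a = ½K_aγH² = 0.5×0.2486×18.2×6.8² = 104.6 kN/m, acting at H/3 = 2.267 m above the base.
FS_sliding = μW / P_a = 0.62×496.1 / 104.6 = 2.941.

2.94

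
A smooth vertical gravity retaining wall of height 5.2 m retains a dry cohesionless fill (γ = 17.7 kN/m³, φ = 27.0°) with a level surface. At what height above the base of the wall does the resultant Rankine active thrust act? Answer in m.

1.73 m

K_a = 0.3755.
The pressure distribution is triangular, so the resultant acts at H/3 above the base = 5.2/3 = 1.733 m.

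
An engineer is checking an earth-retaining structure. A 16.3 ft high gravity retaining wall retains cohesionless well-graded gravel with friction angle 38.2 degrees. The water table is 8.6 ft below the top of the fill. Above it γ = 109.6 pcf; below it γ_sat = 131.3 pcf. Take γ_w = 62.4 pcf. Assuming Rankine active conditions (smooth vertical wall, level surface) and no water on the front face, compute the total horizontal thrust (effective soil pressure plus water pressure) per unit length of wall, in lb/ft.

K_a = tan²(45° − φ/2) = 0.2358.
γ' = 131.3 − 62.4 = 68.90 pcf. Depth below WT = 7.7 ft.
σ'_h at WT = K_a γ d_w = 222.2 psf; at base = 222.2 + K_a γ' × 7.7 = 347.3 psf.
P₁ (0–8.6 ft) = ½×222.2×8.6 = 955.6. P₂ (8.6–16.3 ft) = ½(222.2+347.3)×7.7 = 2193.
P_w = ½ γ_w h₂² = 0.5×62.4×7.7² = 1850. Total = 955.6+2193+1850 = 4998 lb/ft.

5000 lb/ft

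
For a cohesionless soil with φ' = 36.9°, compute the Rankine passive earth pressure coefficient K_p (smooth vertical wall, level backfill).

4.01

K_p = (1 + sin φ)/(1 − sin φ) = tan²(45° + 36.9°/2) = 4.005.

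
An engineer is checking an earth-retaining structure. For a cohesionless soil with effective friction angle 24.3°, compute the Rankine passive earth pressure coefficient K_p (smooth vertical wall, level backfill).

2.40

K_p = (1 + sin φ)/(1 − sin φ) = tan²(45° + 24.3°/2) = 2.399.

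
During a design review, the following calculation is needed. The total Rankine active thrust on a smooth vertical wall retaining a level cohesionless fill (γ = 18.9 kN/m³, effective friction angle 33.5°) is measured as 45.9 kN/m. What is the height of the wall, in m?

K_a = 0.2887. P_a = ½ K_a γ H² ⇒ H = √(2P_a/(K_a γ)).
H = √(2×45.9/(0.2887×18.9)) = 4.102 m.

4.10 m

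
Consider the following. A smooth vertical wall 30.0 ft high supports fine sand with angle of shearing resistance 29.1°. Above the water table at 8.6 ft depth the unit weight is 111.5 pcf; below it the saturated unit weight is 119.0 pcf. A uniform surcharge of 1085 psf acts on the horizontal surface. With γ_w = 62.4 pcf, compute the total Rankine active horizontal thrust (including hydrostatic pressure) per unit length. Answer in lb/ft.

K_a = tan²(45° − φ/2) = 0.3456.
γ' = 119.0 − 62.4 = 56.60 pcf. h₂ = H − d_w = 21.4 ft.
σ'_h: at surface K_a·q = 375.0; at WT K_a(q+γd_w) = 706.4; at base K_a(q+γd_w+γ'h₂) = 1125 psf.
P₁ = ½(375.0+706.4)×8.6 = 4650; P₂ = ½(706.4+1125)×21.4 = 19590; P_w = ½γ_w h₂² = 14290.
Total = 4650+19590+14290 = 38530 lb/ft.

38500 lb/ft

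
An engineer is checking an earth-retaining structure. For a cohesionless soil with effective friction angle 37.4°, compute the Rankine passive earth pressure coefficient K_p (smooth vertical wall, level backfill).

K_p = (1 + sin φ)/(1 − sin φ) = tan²(45° + 37.4°/2) = 4.094.

4.09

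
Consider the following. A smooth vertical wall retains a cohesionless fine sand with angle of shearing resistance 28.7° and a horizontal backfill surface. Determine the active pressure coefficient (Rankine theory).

0.351

K_a = tan²(45° − φ/2) = tan²(30.65°) = 0.3511.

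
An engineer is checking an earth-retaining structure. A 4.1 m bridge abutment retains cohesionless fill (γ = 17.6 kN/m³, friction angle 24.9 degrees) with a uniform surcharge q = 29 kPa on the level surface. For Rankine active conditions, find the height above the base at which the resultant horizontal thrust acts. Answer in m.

1.67 m

K_a = 0.4074.
Triangular part P₁ = ½K_aγH² = 60.27 at H/3 = 1.367 m; rectangular part P₂ = K_a q H = 48.44 at H/2 = 2.050 m.
ȳ = (P₁·1.367 + P₂·2.050)/(P₁+P₂) = 1.671 m.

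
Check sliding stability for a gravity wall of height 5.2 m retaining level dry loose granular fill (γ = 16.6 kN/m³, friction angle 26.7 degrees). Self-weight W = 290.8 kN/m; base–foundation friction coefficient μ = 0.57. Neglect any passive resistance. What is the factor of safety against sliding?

K_a = tan²(45° − 26.7°/2) = 0.3800.
P_a = ½K_aγH² = 0.5×0.3800×16.6×5.2² = 85.27 kN/m, acting at H/3 = 1.733 m above the base.
FS_sliding = μW / P_a = 0.57×290.8 / 85.27 = 1.944.

1.94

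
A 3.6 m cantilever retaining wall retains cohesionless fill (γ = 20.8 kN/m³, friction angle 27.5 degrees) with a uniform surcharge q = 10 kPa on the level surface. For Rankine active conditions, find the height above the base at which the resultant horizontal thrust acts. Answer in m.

K_a = 0.3682.
Triangular part P₁ = ½K_aγH² = 49.63 at H/3 = 1.200 m; rectangular part P₂ = K_a q H = 13.26 at H/2 = 1.800 m.
ȳ = (P₁·1.200 + P₂·1.800)/(P₁+P₂) = 1.326 m.

1.33 m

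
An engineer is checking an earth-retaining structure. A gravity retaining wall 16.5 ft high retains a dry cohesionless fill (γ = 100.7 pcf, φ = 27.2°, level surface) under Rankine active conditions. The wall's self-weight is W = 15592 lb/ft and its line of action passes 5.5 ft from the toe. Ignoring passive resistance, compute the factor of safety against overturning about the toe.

K_a = tan²(45° − 27.2°/2) = 0.3726.
P_a = ½K_aγH² = 0.5×0.3726×100.7×16.5² = 5107 lb/ft, acting at H/3 = 5.500 ft above the base.
Overturning moment M_o = P_a × H/3 = 5107 × 5.500 = 28090.
Resisting moment M_r = W × 5.5 = 15592 × 5.5 = 85760.
FS_overturning = M_r/M_o = 85760/28090 = 3.053.

3.05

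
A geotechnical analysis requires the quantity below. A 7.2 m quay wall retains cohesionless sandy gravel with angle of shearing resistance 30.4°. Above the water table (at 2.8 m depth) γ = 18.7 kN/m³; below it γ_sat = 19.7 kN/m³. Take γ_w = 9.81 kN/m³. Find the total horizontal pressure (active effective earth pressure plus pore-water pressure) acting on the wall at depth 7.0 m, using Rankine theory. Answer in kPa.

K_a = (1 − sin φ)/(1 + sin φ) = 0.3280.
γ' = 19.7 − 9.81 = 9.890 kN/m³.
Effective vertical stress at 7.0 m: σ'_v = 18.7×2.8 + 9.890×4.20 = 93.90 kPa.
σ'_h = K_a σ'_v = 0.3280 × 93.90 = 30.80 kPa; u = γ_w × 4.20 = 41.20 kPa.
Total σ_h = 30.80 + 41.20 = 72.00 kPa.

72.0 kPa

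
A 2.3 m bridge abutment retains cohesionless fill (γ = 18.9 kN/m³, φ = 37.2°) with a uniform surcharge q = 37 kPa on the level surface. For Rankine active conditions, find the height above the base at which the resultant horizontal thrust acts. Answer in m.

1.01 m

K_a = 0.2464.
Triangular part P₁ = ½K_aγH² = 12.32 at H/3 = 0.7667 m; rectangular part P₂ = K_a q H = 20.97 at H/2 = 1.150 m.
ȳ = (P₁·0.7667 + P₂·1.150)/(P₁+P₂) = 1.008 m.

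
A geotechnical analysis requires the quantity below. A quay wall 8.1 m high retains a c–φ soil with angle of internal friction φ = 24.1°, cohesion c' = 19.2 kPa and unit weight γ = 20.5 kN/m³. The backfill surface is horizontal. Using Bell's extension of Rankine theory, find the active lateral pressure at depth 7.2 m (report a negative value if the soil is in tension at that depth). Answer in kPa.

K_a = (1 − sin φ)/(1 + sin φ) = 0.4201.
σ_a = K_a γ z − 2c√K_a = 0.4201×20.5×7.2 − 2×19.2×0.6482 = 37.12 kPa.

37.1 kPa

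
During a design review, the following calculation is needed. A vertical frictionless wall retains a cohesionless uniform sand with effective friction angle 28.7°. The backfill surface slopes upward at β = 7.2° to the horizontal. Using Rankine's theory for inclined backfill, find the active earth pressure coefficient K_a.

K_a = cos β · (cos β − √(cos²β − cos²φ)) / (cos β + √(cos²β − cos²φ)).
cos β = 0.9921, cos φ = 0.8771, √(cos²β − cos²φ) = 0.4636.
K_a = 0.9921 × (0.9921 − 0.4636)/(0.9921 + 0.4636) = 0.3602.

0.360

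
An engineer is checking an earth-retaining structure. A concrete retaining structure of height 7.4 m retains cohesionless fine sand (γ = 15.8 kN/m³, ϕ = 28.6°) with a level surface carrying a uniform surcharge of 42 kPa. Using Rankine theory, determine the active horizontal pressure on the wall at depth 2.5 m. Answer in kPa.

K_a = (1 − sin φ)/(1 + sin φ) = 0.3525.
σ_v = γz + q = 15.8 × 2.5 + 42 = 81.50 kPa.
σ_h = K_a σ_v = 0.3525 × 81.50 = 28.73 kPa.

28.7 kPa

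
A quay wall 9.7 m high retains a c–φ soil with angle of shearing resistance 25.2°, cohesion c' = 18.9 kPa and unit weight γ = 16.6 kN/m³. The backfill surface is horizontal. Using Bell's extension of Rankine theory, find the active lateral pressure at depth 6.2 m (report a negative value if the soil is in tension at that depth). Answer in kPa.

17.5 kPa

K_a = (1 − sin φ)/(1 + sin φ) = 0.4027.
σ_a = K_a γ z − 2c√K_a = 0.4027×16.6×6.2 − 2×18.9×0.6346 = 17.46 kPa.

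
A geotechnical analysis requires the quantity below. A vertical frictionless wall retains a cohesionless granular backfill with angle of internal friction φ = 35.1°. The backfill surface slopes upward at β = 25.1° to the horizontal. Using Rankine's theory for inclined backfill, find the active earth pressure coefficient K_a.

K_a = cos β · (cos β − √(cos²β − cos²φ)) / (cos β + √(cos²β − cos²φ)).
cos β = 0.9056, cos φ = 0.8181, √(cos²β − cos²φ) = 0.3882.
K_a = 0.9056 × (0.9056 − 0.3882)/(0.9056 + 0.3882) = 0.3621.

0.362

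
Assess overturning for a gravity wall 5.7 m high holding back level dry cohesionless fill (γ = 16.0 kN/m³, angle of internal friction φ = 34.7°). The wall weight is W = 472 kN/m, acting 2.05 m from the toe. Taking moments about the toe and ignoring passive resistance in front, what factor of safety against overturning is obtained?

K_a = tan²(45° − 34.7°/2) = 0.2745.
P_a = ½K_aγH² = 0.5×0.2745×16.0×5.7² = 71.34 kN/m, acting at H/3 = 1.900 m above the base.
Overturning moment M_o = P_a × H/3 = 71.34 × 1.900 = 135.5.
Resisting moment M_r = W × 2.05 = 472 × 2.05 = 967.6.
FS_overturning = M_r/M_o = 967.6/135.5 = 7.139.

7.14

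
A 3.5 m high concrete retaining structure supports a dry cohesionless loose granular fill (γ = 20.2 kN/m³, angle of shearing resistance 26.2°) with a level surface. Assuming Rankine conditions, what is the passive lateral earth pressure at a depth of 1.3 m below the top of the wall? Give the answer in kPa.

67.8 kPa

K_p = (1 + sin φ)/(1 − sin φ) = 2.581.
σ_h = K_p γ z = 2.581 × 20.2 × 1.3 = 67.78 kPa.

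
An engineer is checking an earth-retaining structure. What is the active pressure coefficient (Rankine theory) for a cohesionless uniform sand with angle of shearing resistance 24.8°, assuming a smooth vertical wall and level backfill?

K_a = (1 − sin φ)/(1 + sin φ) = (1 − sin 24.8°)/(1 + sin 24.8°) = 0.4090.

0.409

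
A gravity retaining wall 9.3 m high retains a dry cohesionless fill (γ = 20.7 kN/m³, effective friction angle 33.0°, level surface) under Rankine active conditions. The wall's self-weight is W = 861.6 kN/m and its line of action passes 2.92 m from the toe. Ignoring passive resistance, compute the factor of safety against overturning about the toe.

K_a = tan²(45° − 33.0°/2) = 0.2948.
P_a = ½K_aγH² = 0.5×0.2948×20.7×9.3² = 263.9 kN/m, acting at H/3 = 3.100 m above the base.
Overturning moment M_o = P_a × H/3 = 263.9 × 3.100 = 818.1.
Resisting moment M_r = W × 2.92 = 861.6 × 2.92 = 2516.
FS_overturning = M_r/M_o = 2516/818.1 = 3.075.

3.08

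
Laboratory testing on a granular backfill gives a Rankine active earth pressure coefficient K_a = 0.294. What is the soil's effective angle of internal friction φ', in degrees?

33.1°

K_a = tan²(45° − φ/2) ⇒ 45° − φ/2 = arctan(√0.294) = 28.47°.
φ = 2(45° − 28.47°) = 33.07°.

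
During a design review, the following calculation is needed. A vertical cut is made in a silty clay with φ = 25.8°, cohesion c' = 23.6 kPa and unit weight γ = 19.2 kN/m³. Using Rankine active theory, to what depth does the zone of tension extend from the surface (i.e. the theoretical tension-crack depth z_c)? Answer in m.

K_a = tan²(45° − 25.8°/2) = 0.3935; √K_a = 0.6273.
The active pressure is zero where K_a γ z = 2c√K_a, so z_c = 2c/(γ√K_a) = 2×23.6/(19.2×0.6273) = 3.919 m.

3.92 m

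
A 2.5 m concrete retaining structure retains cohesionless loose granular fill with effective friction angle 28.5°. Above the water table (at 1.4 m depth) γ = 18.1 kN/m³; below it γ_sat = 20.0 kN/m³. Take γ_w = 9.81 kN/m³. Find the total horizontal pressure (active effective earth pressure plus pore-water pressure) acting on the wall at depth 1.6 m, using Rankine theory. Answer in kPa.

K_a = (1 − sin φ)/(1 + sin φ) = 0.3540.
γ' = 20.0 − 9.81 = 10.19 kN/m³.
Effective vertical stress at 1.6 m: σ'_v = 18.1×1.4 + 10.19×0.200 = 27.38 kPa.
σ'_h = K_a σ'_v = 0.3540 × 27.38 = 9.690 kPa; u = γ_w × 0.200 = 1.962 kPa.
Total σ_h = 9.690 + 1.962 = 11.65 kPa.

11.7 kPa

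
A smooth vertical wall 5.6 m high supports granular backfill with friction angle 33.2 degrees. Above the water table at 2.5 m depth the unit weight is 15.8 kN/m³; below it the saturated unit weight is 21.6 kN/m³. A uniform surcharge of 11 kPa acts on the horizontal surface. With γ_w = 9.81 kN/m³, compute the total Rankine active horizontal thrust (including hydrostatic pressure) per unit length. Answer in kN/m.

K_a = tan²(45° − φ/2) = 0.2924.
γ' = 21.6 − 9.81 = 11.79 kN/m³. h₂ = H − d_w = 3.1 m.
σ'_h: at surface K_a·q = 3.216; at WT K_a(q+γd_w) = 14.76; at base K_a(q+γd_w+γ'h₂) = 25.45 kPa.
P₁ = ½(3.216+14.76)×2.5 = 22.47; P₂ = ½(14.76+25.45)×3.1 = 62.33; P_w = ½γ_w h₂² = 47.14.
Total = 22.47+62.33+47.14 = 131.9 kN/m.

132 kN/m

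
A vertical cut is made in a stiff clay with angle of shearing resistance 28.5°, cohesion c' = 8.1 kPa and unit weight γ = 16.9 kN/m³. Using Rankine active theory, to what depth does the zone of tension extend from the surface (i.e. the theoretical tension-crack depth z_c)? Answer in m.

1.61 m

K_a = tan²(45° − 28.5°/2) = 0.3540; √K_a = 0.5949.
The active pressure is zero where K_a γ z = 2c√K_a, so z_c = 2c/(γ√K_a) = 2×8.1/(16.9×0.5949) = 1.611 m.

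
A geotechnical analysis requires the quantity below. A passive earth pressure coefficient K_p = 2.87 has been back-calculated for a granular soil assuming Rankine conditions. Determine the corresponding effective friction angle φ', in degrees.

28.9°

K_p = (1+sin φ)/(1−sin φ) ⇒ sin φ = (K_p − 1)/(K_p + 1) = 0.4832.
φ = arcsin(0.4832) = 28.89°.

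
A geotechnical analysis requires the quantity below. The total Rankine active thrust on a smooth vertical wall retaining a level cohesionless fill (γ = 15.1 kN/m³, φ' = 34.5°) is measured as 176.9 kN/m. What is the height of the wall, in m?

9.20 m

K_a = 0.2768. P_a = ½ K_a γ H² ⇒ H = √(2P_a/(K_a γ)).
H = √(2×176.9/(0.2768×15.1)) = 9.200 m.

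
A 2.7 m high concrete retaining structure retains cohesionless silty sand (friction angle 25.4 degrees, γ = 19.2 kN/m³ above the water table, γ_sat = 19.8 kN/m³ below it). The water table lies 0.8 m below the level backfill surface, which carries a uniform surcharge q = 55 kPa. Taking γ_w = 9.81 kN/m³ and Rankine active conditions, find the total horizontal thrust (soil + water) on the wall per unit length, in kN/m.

K_a = tan²(45° − φ/2) = 0.3996.
γ' = 19.8 − 9.81 = 9.990 kN/m³. h₂ = H − d_w = 1.9 m.
σ'_h: at surface K_a·q = 21.98; at WT K_a(q+γd_w) = 28.12; at base K_a(q+γd_w+γ'h₂) = 35.70 kPa.
P₁ = ½(21.98+28.12)×0.8 = 20.04; P₂ = ½(28.12+35.70)×1.9 = 60.63; P_w = ½γ_w h₂² = 17.71.
Total = 20.04+60.63+17.71 = 98.38 kN/m.

98.4 kN/m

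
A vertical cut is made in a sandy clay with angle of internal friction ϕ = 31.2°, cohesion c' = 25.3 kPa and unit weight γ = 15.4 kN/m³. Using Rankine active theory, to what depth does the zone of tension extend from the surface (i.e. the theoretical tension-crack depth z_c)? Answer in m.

5.83 m

K_a = tan²(45° − 31.2°/2) = 0.3175; √K_a = 0.5635.
The active pressure is zero where K_a γ z = 2c√K_a, so z_c = 2c/(γ√K_a) = 2×25.3/(15.4×0.5635) = 5.831 m.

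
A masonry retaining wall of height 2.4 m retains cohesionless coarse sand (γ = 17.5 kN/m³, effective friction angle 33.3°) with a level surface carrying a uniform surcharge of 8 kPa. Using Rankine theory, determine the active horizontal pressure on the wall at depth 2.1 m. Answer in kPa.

13.0 kPa

K_a = (1 − sin φ)/(1 + sin φ) = 0.2911.
σ_v = γz + q = 17.5 × 2.1 + 8 = 44.75 kPa.
σ_h = K_a σ_v = 0.2911 × 44.75 = 13.03 kPa.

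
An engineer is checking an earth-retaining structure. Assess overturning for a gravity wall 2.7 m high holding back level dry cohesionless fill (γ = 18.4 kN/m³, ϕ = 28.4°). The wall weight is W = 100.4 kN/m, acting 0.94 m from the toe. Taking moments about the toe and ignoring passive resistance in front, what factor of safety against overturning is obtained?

K_a = tan²(45° − 28.4°/2) = 0.3554.
P_a = ½K_aγH² = 0.5×0.3554×18.4×2.7² = 23.83 kN/m, acting at H/3 = 0.9000 m above the base.
Overturning moment M_o = P_a × H/3 = 23.83 × 0.9000 = 21.45.
Resisting moment M_r = W × 0.94 = 100.4 × 0.94 = 94.38.
FS_overturning = M_r/M_o = 94.38/21.45 = 4.400.

4.40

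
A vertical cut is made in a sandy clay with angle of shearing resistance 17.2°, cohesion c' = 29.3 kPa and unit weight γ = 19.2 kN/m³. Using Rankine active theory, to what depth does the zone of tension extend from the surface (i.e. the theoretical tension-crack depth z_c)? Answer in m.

K_a = tan²(45° − 17.2°/2) = 0.5436; √K_a = 0.7373.
The active pressure is zero where K_a γ z = 2c√K_a, so z_c = 2c/(γ√K_a) = 2×29.3/(19.2×0.7373) = 4.140 m.

4.14 m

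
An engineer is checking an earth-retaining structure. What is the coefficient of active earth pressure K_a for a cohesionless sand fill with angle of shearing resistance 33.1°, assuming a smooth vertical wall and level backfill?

K_a = tan²(45° − φ/2) = tan²(28.45°) = 0.2936.

0.294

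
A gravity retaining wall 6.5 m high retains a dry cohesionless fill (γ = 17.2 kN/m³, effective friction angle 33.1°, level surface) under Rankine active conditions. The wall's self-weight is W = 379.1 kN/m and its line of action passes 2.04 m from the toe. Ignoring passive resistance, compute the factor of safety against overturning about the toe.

3.35

K_a = tan²(45° − 33.1°/2) = 0.2936.
P_a = ½K_aγH² = 0.5×0.2936×17.2×6.5² = 106.7 kN/m, acting at H/3 = 2.167 m above the base.
Overturning moment M_o = P_a × H/3 = 106.7 × 2.167 = 231.1.
Resisting moment M_r = W × 2.04 = 379.1 × 2.04 = 773.4.
FS_overturning = M_r/M_o = 773.4/231.1 = 3.346.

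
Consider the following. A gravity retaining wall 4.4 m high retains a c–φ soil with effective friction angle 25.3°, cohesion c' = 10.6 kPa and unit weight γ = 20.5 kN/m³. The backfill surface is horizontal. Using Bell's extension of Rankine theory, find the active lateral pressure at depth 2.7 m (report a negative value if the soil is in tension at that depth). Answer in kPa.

K_a = (1 − sin φ)/(1 + sin φ) = 0.4012.
σ_a = K_a γ z − 2c√K_a = 0.4012×20.5×2.7 − 2×10.6×0.6334 = 8.778 kPa.

8.78 kPa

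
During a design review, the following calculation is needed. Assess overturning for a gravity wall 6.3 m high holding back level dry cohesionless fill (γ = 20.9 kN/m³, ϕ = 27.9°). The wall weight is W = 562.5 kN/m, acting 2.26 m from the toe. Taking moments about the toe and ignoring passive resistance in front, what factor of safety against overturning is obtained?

4.03

K_a = tan²(45° − 27.9°/2) = 0.3625.
P_a = ½K_aγH² = 0.5×0.3625×20.9×6.3² = 150.3 kN/m, acting at H/3 = 2.100 m above the base.
Overturning moment M_o = P_a × H/3 = 150.3 × 2.100 = 315.7.
Resisting moment M_r = W × 2.26 = 562.5 × 2.26 = 1271.
FS_overturning = M_r/M_o = 1271/315.7 = 4.027.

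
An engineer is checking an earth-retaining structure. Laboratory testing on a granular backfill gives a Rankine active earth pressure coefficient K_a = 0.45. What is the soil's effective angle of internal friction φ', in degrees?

22.3°

K_a = tan²(45° − φ/2) ⇒ 45° − φ/2 = arctan(√0.45) = 33.85°.
φ = 2(45° − 33.85°) = 22.29°.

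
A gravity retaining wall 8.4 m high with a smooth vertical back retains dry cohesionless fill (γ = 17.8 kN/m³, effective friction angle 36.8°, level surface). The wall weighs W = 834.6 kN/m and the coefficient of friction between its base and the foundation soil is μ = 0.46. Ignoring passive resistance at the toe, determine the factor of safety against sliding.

2.44

K_a = tan²(45° − 36.8°/2) = 0.2508.
P_a = ½K_aγH² = 0.5×0.2508×17.8×8.4² = 157.5 kN/m, acting at H/3 = 2.800 m above the base.
FS_sliding = μW / P_a = 0.46×834.6 / 157.5 = 2.438.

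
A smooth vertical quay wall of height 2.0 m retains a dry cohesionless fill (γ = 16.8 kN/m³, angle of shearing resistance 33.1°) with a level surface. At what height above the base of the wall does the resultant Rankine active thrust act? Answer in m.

K_a = 0.2936.
The pressure distribution is triangular, so the resultant acts at H/3 above the base = 2.0/3 = 0.6667 m.

0.667 m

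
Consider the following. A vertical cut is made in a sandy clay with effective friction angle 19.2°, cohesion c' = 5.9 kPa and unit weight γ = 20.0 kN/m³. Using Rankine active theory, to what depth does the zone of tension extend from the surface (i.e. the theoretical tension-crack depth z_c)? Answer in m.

0.830 m

K_a = tan²(45° − 19.2°/2) = 0.5050; √K_a = 0.7107.
The active pressure is zero where K_a γ z = 2c√K_a, so z_c = 2c/(γ√K_a) = 2×5.9/(20.0×0.7107) = 0.8302 m.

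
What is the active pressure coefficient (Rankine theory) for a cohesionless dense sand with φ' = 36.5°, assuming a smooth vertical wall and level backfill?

0.254

K_a = (1 − sin φ)/(1 + sin φ) = (1 − sin 36.5°)/(1 + sin 36.5°) = 0.2541.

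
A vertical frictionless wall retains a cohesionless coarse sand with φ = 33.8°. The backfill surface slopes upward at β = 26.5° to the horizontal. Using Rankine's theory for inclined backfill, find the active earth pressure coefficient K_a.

K_a = cos β · (cos β − √(cos²β − cos²φ)) / (cos β + √(cos²β − cos²φ)).
cos β = 0.8949, cos φ = 0.8310, √(cos²β − cos²φ) = 0.3322.
K_a = 0.8949 × (0.8949 − 0.3322)/(0.8949 + 0.3322) = 0.4104.

0.410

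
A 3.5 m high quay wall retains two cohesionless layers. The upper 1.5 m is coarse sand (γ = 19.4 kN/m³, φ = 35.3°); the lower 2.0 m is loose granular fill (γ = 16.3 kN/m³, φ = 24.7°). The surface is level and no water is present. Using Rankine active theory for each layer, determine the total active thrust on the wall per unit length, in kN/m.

43.1 kN/m

K_a1 = tan²(45°−35.3°/2) = 0.2675; K_a2 = tan²(45°−24.7°/2) = 0.4106.
Layer 1: σ at base = K_a1 γ₁ h₁ = 7.785 kPa; P₁ = ½×7.785×1.5 = 5.839.
Layer 2: σ_v at top = γ₁h₁ = 29.10; σ_h top = K_a2×29.10 = 11.95; σ_h base = K_a2×(29.10+16.3×2.0) = 25.33.
P₂ = ½(11.95+25.33)×2.0 = 37.28. Total P_a = 5.839+37.28 = 43.12 kN/m.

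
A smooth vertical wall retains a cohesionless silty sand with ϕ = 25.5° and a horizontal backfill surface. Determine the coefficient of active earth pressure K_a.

K_a = (1 − sin φ)/(1 + sin φ) = (1 − sin 25.5°)/(1 + sin 25.5°) = 0.3981.

0.398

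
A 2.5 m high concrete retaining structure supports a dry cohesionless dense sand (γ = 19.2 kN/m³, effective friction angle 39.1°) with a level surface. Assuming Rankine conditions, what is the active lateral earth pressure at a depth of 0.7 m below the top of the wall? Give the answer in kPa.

3.04 kPa

K_a = (1 − sin φ)/(1 + sin φ) = 0.2265.
σ_h = K_a γ z = 0.2265 × 19.2 × 0.7 = 3.044 kPa.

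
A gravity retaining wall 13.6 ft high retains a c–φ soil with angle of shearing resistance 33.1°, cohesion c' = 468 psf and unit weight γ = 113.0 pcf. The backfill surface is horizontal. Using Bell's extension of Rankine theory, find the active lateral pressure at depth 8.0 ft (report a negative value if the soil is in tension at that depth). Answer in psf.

-242 psf

K_a = (1 − sin φ)/(1 + sin φ) = 0.2936.
σ_a = K_a γ z − 2c√K_a = 0.2936×113.0×8.0 − 2×468×0.5418 = -241.8 psf.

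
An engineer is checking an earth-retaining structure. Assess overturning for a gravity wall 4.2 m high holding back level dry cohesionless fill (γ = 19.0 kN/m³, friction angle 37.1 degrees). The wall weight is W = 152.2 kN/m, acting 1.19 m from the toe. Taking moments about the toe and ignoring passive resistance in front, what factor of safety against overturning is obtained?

3.12

K_a = tan²(45° − 37.1°/2) = 0.2475.
P_a = ½K_aγH² = 0.5×0.2475×19.0×4.2² = 41.48 kN/m, acting at H/3 = 1.400 m above the base.
Overturning moment M_o = P_a × H/3 = 41.48 × 1.400 = 58.07.
Resisting moment M_r = W × 1.19 = 152.2 × 1.19 = 181.1.
FS_overturning = M_r/M_o = 181.1/58.07 = 3.119.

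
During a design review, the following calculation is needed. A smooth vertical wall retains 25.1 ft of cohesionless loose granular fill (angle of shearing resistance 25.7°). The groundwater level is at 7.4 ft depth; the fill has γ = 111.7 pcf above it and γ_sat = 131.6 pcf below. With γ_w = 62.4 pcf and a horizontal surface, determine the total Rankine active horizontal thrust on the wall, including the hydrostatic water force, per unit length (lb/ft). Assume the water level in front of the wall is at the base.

K_a = tan²(45° − φ/2) = 0.3950.
γ' = 131.6 − 62.4 = 69.20 pcf. Depth below WT = 17.7 ft.
σ'_h at WT = K_a γ d_w = 326.5 psf; at base = 326.5 + K_a γ' × 17.7 = 810.4 psf.
P₁ (0–7.4 ft) = ½×326.5×7.4 = 1208. P₂ (7.4–25.1 ft) = ½(326.5+810.4)×17.7 = 10060.
P_w = ½ γ_w h₂² = 0.5×62.4×17.7² = 9775. Total = 1208+10060+9775 = 21040 lb/ft.

21000 lb/ft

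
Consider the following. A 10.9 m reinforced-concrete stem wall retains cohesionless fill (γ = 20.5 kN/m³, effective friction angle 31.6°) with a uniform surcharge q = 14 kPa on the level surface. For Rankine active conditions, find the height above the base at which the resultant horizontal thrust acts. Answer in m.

3.84 m

K_a = 0.3123.
Triangular part P₁ = ½K_aγH² = 380.4 at H/3 = 3.633 m; rectangular part P₂ = K_a q H = 47.66 at H/2 = 5.450 m.
ȳ = (P₁·3.633 + P₂·5.450)/(P₁+P₂) = 3.836 m.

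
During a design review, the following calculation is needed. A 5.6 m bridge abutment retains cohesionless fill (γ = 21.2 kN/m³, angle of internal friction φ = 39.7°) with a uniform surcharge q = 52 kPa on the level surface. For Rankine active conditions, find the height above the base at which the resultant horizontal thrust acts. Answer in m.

K_a = 0.2204.
Triangular part P₁ = ½K_aγH² = 73.27 at H/3 = 1.867 m; rectangular part P₂ = K_a q H = 64.19 at H/2 = 2.800 m.
ȳ = (P₁·1.867 + P₂·2.800)/(P₁+P₂) = 2.302 m.

2.30 m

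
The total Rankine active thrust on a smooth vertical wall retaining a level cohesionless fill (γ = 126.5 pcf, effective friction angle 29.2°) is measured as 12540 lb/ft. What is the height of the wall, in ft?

24.0 ft

K_a = 0.3442. P_a = ½ K_a γ H² ⇒ H = √(2P_a/(K_a γ)).
H = √(2×12540/(0.3442×126.5)) = 24.00 ft.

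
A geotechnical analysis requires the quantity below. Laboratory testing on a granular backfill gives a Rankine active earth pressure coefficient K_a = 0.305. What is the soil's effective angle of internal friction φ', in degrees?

32.2°

K_a = tan²(45° − φ/2) ⇒ 45° − φ/2 = arctan(√0.305) = 28.91°.
φ = 2(45° − 28.91°) = 32.18°.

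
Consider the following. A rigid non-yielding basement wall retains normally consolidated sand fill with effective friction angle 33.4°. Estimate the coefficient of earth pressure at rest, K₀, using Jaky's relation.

K₀ = 1 − sin φ' = 1 − sin 33.4° = 0.4495.

0.450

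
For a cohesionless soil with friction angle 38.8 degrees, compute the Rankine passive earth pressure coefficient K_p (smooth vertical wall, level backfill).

4.36

K_p = (1 + sin φ)/(1 − sin φ) = tan²(45° + 38.8°/2) = 4.356.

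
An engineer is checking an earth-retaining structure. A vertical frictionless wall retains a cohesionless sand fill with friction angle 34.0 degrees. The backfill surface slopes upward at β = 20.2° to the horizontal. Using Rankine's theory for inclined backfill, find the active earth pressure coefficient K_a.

K_a = cos β · (cos β − √(cos²β − cos²φ)) / (cos β + √(cos²β − cos²φ)).
cos β = 0.9385, cos φ = 0.8290, √(cos²β − cos²φ) = 0.4398.
K_a = 0.9385 × (0.9385 − 0.4398)/(0.9385 + 0.4398) = 0.3395.

0.340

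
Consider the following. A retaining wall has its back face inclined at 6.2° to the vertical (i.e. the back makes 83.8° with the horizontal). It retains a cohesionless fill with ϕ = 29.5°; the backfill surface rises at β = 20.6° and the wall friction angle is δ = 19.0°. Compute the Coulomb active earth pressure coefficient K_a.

K_a = sin²(α+φ) / [sin²α · sin(α−δ) · (1 + √{sin(φ+δ)sin(φ−β) / (sin(α−δ)sin(α+β))})²].
With α = 83.8°, φ = 29.5°, δ = 19.0°, β = 20.6°: K_a = 0.5073.

0.507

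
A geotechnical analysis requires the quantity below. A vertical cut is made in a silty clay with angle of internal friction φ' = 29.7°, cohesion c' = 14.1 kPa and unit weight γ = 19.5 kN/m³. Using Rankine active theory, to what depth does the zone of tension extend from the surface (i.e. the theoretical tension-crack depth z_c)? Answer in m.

K_a = tan²(45° − 29.7°/2) = 0.3374; √K_a = 0.5808.
The active pressure is zero where K_a γ z = 2c√K_a, so z_c = 2c/(γ√K_a) = 2×14.1/(19.5×0.5808) = 2.490 m.

2.49 m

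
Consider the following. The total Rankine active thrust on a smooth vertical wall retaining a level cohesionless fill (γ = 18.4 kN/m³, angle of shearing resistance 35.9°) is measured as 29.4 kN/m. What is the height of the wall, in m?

3.50 m

K_a = 0.2607. P_a = ½ K_a γ H² ⇒ H = √(2P_a/(K_a γ)).
H = √(2×29.4/(0.2607×18.4)) = 3.501 m.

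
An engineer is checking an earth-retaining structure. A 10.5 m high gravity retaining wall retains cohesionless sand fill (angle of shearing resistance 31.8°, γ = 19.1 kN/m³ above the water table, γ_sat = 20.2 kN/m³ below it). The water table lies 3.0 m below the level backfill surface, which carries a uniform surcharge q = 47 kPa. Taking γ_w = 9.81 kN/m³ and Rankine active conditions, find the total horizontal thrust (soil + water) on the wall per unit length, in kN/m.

679 kN/m

K_a = tan²(45° − φ/2) = 0.3098.
γ' = 20.2 − 9.81 = 10.39 kN/m³. h₂ = H − d_w = 7.5 m.
σ'_h: at surface K_a·q = 14.56; at WT K_a(q+γd_w) = 32.31; at base K_a(q+γd_w+γ'h₂) = 56.45 kPa.
P₁ = ½(14.56+32.31)×3.0 = 70.31; P₂ = ½(32.31+56.45)×7.5 = 332.9; P_w = ½γ_w h₂² = 275.9.
Total = 70.31+332.9+275.9 = 679.1 kN/m.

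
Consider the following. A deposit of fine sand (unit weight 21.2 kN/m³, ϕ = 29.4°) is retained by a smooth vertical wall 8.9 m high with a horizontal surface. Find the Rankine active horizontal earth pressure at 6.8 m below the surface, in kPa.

K_a = (1 − sin φ)/(1 + sin φ) = 0.3415.
σ_h = K_a γ z = 0.3415 × 21.2 × 6.8 = 49.23 kPa.

49.2 kPa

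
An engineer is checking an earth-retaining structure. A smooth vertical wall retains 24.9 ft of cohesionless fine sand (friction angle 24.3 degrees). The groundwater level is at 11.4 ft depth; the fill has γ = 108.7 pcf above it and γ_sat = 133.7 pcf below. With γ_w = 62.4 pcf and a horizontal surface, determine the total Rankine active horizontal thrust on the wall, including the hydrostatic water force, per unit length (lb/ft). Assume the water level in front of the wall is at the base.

K_a = tan²(45° − φ/2) = 0.4169.
γ' = 133.7 − 62.4 = 71.30 pcf. Depth below WT = 13.5 ft.
σ'_h at WT = K_a γ d_w = 516.6 psf; at base = 516.6 + K_a γ' × 13.5 = 917.9 psf.
P₁ (0–11.4 ft) = ½×516.6×11.4 = 2945. P₂ (11.4–24.9 ft) = ½(516.6+917.9)×13.5 = 9683.
P_w = ½ γ_w h₂² = 0.5×62.4×13.5² = 5686. Total = 2945+9683+5686 = 18310 lb/ft.

18300 lb/ft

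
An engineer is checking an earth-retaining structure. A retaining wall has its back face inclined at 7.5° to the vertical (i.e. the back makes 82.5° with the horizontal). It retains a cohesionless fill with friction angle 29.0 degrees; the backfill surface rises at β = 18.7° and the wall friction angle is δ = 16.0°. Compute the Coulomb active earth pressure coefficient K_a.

K_a = sin²(α+φ) / [sin²α · sin(α−δ) · (1 + √{sin(φ+δ)sin(φ−β) / (sin(α−δ)sin(α+β))})²].
With α = 82.5°, φ = 29.0°, δ = 16.0°, β = 18.7°: K_a = 0.5080.

0.508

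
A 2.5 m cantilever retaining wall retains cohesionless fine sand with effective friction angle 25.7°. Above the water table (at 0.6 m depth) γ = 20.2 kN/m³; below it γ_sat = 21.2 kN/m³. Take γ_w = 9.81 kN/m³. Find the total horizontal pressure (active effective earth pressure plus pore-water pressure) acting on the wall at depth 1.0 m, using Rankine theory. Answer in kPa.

K_a = (1 − sin φ)/(1 + sin φ) = 0.3950.
γ' = 21.2 − 9.81 = 11.39 kN/m³.
Effective vertical stress at 1.0 m: σ'_v = 20.2×0.6 + 11.39×0.400 = 16.68 kPa.
σ'_h = K_a σ'_v = 0.3950 × 16.68 = 6.588 kPa; u = γ_w × 0.400 = 3.924 kPa.
Total σ_h = 6.588 + 3.924 = 10.51 kPa.

10.5 kPa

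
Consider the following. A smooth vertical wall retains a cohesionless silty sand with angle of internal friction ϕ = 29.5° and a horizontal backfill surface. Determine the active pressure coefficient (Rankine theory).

0.340

K_a = tan²(45° − φ/2) = tan²(30.25°) = 0.3401.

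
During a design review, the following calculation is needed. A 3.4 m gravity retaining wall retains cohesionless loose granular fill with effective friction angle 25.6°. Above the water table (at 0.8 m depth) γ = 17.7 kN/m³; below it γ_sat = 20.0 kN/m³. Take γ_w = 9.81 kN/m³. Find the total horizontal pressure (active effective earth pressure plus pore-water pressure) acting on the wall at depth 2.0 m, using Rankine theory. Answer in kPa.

22.2 kPa

K_a = (1 − sin φ)/(1 + sin φ) = 0.3966.
γ' = 20.0 − 9.81 = 10.19 kN/m³.
Effective vertical stress at 2.0 m: σ'_v = 17.7×0.8 + 10.19×1.20 = 26.39 kPa.
σ'_h = K_a σ'_v = 0.3966 × 26.39 = 10.46 kPa; u = γ_w × 1.20 = 11.77 kPa.
Total σ_h = 10.46 + 11.77 = 22.24 kPa.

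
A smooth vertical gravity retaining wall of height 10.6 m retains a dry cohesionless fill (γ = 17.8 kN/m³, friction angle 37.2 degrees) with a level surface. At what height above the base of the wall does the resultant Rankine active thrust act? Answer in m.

K_a = 0.2464.
The pressure distribution is triangular, so the resultant acts at H/3 above the base = 10.6/3 = 3.533 m.

3.53 m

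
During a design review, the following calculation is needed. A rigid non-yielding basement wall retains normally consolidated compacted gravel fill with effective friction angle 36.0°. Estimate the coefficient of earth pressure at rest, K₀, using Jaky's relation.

K₀ = 1 − sin φ' = 1 − sin 36.0° = 0.4122.

0.412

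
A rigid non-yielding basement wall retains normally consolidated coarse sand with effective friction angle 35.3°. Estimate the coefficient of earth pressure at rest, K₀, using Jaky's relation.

K₀ = 1 − sin φ' = 1 − sin 35.3° = 0.4221.

0.422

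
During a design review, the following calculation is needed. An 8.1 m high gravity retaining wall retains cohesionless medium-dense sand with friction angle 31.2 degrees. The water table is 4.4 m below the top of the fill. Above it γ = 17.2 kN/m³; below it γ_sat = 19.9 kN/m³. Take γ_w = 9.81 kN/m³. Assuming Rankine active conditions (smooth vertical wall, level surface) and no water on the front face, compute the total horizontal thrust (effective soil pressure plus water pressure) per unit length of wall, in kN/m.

231 kN/m

K_a = tan²(45° − φ/2) = 0.3175.
γ' = 19.9 − 9.81 = 10.09 kN/m³. Depth below WT = 3.7 m.
σ'_h at WT = K_a γ d_w = 24.03 kPa; at base = 24.03 + K_a γ' × 3.7 = 35.88 kPa.
P₁ (0–4.4 m) = ½×24.03×4.4 = 52.86. P₂ (4.4–8.1 m) = ½(24.03+35.88)×3.7 = 110.8.
P_w = ½ γ_w h₂² = 0.5×9.81×3.7² = 67.15. Total = 52.86+110.8+67.15 = 230.8 kN/m.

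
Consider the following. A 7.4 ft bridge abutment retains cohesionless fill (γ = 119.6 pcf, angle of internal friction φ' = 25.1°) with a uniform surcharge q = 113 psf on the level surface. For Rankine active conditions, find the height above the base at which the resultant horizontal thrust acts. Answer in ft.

K_a = 0.4043.
Triangular part P₁ = ½K_aγH² = 1324 at H/3 = 2.467 ft; rectangular part P₂ = K_a q H = 338.1 at H/2 = 3.700 ft.
ȳ = (P₁·2.467 + P₂·3.700)/(P₁+P₂) = 2.718 ft.

2.72 ft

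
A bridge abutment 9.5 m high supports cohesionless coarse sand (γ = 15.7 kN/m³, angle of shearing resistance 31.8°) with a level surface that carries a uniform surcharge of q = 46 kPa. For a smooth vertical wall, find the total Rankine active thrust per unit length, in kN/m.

355 kN/m

K_a = tan²(45° − φ/2) = 0.3098.
Soil triangle: ½ K_a γ H² = 0.5×0.3098×15.7×9.5² = 219.5 kN/m.
Surcharge rectangle: K_a q H = 0.3098×46×9.5 = 135.4 kN/m.
Total = 219.5 + 135.4 = 354.9 kN/m.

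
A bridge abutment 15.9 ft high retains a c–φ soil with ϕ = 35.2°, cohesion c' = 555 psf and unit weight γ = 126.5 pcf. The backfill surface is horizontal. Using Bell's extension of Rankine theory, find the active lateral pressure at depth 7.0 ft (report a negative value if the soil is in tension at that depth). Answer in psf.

-337 psf

K_a = (1 − sin φ)/(1 + sin φ) = 0.2687.
σ_a = K_a γ z − 2c√K_a = 0.2687×126.5×7.0 − 2×555×0.5184 = -337.4 psf.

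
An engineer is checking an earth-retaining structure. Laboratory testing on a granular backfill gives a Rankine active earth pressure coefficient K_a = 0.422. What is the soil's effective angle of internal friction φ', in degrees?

24.0°

K_a = tan²(45° − φ/2) ⇒ 45° − φ/2 = arctan(√0.422) = 33.01°.
φ = 2(45° − 33.01°) = 23.98°.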